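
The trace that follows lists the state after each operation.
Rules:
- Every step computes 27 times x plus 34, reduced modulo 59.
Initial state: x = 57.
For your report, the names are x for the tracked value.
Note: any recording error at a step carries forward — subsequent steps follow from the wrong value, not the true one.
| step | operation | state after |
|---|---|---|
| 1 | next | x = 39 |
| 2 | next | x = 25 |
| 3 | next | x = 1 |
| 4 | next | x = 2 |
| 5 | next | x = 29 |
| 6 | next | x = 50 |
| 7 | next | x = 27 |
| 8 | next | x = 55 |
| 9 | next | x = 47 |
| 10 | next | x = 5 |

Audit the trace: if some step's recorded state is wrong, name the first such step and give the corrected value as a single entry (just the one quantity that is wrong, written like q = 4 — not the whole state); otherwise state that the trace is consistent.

step 9, x = 44

Recomputing the run from the initial state:
step 1: x = 39
step 2: x = 25
step 3: x = 1
step 4: x = 2
step 5: x = 29
step 6: x = 50
step 7: x = 27
step 8: x = 55
step 9: x = 44
step 10: x = 42
The first disagreement with the trace is at step 9, where the value should be x = 44.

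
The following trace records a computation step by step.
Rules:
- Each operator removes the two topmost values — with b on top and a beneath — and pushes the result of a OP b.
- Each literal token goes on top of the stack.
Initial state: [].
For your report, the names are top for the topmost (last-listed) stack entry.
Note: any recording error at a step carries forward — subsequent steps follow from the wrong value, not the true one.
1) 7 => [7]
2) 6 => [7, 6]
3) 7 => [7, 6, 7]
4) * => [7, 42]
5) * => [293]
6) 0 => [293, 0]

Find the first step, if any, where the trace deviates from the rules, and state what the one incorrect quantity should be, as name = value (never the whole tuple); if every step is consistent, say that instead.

step 5, top = 294

1. push 7: top = 7 (verified)
2. push 6: top = 6 (consistent with the trace)
3. push 7: top = 7 (matches)
4. 6 * 7 = 42 (consistent with the trace)
5. 7 * 42 = 294 (a discrepancy with the trace)
That makes step 5 the first incorrect line — top = 294 is what it should show.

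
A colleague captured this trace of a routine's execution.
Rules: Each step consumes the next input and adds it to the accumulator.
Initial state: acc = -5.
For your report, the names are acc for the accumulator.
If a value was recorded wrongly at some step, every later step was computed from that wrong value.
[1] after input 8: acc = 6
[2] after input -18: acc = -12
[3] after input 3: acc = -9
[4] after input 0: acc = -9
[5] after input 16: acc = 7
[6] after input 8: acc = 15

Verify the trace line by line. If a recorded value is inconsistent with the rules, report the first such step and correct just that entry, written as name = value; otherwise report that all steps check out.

step 1, acc = 3

step 1: acc = -5 + 8 = 3 -> the trace has a different value
That makes step 1 the first incorrect line — acc = 3 is what it should show.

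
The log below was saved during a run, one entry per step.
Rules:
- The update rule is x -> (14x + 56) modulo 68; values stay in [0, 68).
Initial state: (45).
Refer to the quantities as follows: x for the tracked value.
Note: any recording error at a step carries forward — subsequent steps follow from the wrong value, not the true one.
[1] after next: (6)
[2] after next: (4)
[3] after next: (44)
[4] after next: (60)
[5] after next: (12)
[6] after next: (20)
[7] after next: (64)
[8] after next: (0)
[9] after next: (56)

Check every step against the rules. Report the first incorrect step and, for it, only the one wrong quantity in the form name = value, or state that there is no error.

no error

Recomputing the run from the initial state:
step 1: x = 6
step 2: x = 4
step 3: x = 44
step 4: x = 60
step 5: x = 12
step 6: x = 20
step 7: x = 64
step 8: x = 0
step 9: x = 56
This matches the log at every step.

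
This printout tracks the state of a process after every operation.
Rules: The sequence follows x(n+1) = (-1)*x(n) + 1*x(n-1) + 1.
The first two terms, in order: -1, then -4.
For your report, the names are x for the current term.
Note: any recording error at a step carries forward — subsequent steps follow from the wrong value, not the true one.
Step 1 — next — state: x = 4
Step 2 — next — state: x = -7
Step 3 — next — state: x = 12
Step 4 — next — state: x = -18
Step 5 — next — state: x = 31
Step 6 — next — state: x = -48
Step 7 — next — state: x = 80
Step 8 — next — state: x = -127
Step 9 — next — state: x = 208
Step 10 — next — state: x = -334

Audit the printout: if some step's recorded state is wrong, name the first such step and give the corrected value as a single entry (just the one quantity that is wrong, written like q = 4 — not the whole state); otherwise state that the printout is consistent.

no error

1. x = -1*(-4) + (1)*(-1) + (1) = 4 (no discrepancy)
2. x = -1*(4) + (1)*(-4) + (1) = -7 (matches)
3. x = -1*(-7) + (1)*(4) + (1) = 12 (consistent with the printout)
4. x = -1*(12) + (1)*(-7) + (1) = -18 (confirmed correct)
5. x = -1*(-18) + (1)*(12) + (1) = 31 (in agreement)
6. x = -1*(31) + (1)*(-18) + (1) = -48 (consistent with the printout)
7. x = -1*(-48) + (1)*(31) + (1) = 80 (matches)
8. x = -1*(80) + (1)*(-48) + (1) = -127 (confirmed correct)
9. x = -1*(-127) + (1)*(80) + (1) = 208 (verified)
10. x = -1*(208) + (1)*(-127) + (1) = -334 (agrees with the printout)
All steps check out; nothing to correct.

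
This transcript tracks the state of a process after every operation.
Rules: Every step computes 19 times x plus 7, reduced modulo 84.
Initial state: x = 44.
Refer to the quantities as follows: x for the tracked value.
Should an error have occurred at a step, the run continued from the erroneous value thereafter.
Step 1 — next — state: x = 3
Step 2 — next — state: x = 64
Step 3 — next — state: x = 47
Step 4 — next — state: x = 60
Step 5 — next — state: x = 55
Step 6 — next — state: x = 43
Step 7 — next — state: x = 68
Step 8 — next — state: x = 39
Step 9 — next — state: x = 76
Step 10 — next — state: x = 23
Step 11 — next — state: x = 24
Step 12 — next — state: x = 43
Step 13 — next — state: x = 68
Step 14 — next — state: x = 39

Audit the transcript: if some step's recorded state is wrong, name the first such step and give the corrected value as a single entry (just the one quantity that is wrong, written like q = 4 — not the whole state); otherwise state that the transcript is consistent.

step 6, x = 44

Recomputing the run from the initial state:
step 1: x = 3
step 2: x = 64
step 3: x = 47
step 4: x = 60
step 5: x = 55
step 6: x = 44
step 7: x = 3
step 8: x = 64
step 9: x = 47
step 10: x = 60
step 11: x = 55
step 12: x = 44
step 13: x = 3
step 14: x = 64
The first disagreement with the transcript is at step 6, where the value should be x = 44.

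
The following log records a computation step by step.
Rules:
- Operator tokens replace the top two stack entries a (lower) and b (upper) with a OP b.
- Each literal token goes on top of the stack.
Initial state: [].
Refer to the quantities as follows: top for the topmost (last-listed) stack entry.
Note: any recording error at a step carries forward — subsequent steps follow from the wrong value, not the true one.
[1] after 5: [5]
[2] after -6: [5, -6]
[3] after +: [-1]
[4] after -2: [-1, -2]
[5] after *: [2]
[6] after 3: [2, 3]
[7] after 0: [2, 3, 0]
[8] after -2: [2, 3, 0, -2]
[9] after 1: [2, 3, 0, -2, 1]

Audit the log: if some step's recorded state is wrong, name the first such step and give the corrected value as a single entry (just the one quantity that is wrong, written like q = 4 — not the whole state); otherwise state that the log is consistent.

no error

1. push 5: top = 5 (verified)
2. push -6: top = -6 (matches)
3. 5 + -6 = -1 (agrees with the log)
4. push -2: top = -2 (matches)
5. -1 * -2 = 2 (in agreement)
6. push 3: top = 3 (in agreement)
7. push 0: top = 0 (agrees with the log)
8. push -2: top = -2 (in agreement)
9. push 1: top = 1 (confirmed correct)
Nothing is out of place; the run is error-free.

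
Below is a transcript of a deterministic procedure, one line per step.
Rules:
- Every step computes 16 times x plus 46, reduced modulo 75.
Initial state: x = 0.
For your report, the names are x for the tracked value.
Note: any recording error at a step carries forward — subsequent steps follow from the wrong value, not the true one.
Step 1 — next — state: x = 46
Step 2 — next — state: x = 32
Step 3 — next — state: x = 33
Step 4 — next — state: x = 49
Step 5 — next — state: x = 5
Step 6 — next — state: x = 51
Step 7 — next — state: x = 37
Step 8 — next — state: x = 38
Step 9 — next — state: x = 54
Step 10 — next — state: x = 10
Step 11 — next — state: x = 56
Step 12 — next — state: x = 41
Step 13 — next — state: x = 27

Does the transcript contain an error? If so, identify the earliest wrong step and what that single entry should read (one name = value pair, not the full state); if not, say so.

Step 1: x = (16*0 + 46) mod 75 = 46 — exactly as logged.
Step 2: x = (16*46 + 46) mod 75 = 32 — agrees with the transcript.
Step 3: x = (16*32 + 46) mod 75 = 33 — checks out.
Step 4: x = (16*33 + 46) mod 75 = 49 — agrees with the transcript.
Step 5: x = (16*49 + 46) mod 75 = 5 — exactly as logged.
Step 6: x = (16*5 + 46) mod 75 = 51 — checks out.
Step 7: x = (16*51 + 46) mod 75 = 37 — in agreement.
Step 8: x = (16*37 + 46) mod 75 = 38 — no discrepancy.
Step 9: x = (16*38 + 46) mod 75 = 54 — checks out.
Step 10: x = (16*54 + 46) mod 75 = 10 — exactly as logged.
Step 11: x = (16*10 + 46) mod 75 = 56 — same as recorded.
Step 12: x = (16*56 + 46) mod 75 = 42 — the transcript disagrees here.
First incorrect step: 12; the correct value is x = 42.

step 12, x = 42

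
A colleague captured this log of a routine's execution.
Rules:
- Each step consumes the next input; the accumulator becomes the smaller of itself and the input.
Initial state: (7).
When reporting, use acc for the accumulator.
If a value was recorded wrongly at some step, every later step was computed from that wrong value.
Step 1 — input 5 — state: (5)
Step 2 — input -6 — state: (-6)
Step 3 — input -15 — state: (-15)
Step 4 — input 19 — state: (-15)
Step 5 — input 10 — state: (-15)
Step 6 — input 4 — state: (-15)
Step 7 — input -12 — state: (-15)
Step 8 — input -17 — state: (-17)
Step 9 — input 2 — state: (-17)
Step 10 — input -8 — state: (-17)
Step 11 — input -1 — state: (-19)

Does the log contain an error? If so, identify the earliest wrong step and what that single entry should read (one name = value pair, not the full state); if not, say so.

step 11, acc = -17

1. acc = min(7, 5) = 5 (agrees with the log)
2. acc = min(5, -6) = -6 (exactly as logged)
3. acc = min(-6, -15) = -15 (no discrepancy)
4. acc = min(-15, 19) = -15 (no discrepancy)
5. acc = min(-15, 10) = -15 (exactly as logged)
6. acc = min(-15, 4) = -15 (same as recorded)
7. acc = min(-15, -12) = -15 (no discrepancy)
8. acc = min(-15, -17) = -17 (confirmed correct)
9. acc = min(-17, 2) = -17 (no discrepancy)
10. acc = min(-17, -8) = -17 (consistent with the log)
11. acc = min(-17, -1) = -17 (the recorded entry deviates here)
The audit stops at step 11: the recorded entry is wrong and should be acc = -17.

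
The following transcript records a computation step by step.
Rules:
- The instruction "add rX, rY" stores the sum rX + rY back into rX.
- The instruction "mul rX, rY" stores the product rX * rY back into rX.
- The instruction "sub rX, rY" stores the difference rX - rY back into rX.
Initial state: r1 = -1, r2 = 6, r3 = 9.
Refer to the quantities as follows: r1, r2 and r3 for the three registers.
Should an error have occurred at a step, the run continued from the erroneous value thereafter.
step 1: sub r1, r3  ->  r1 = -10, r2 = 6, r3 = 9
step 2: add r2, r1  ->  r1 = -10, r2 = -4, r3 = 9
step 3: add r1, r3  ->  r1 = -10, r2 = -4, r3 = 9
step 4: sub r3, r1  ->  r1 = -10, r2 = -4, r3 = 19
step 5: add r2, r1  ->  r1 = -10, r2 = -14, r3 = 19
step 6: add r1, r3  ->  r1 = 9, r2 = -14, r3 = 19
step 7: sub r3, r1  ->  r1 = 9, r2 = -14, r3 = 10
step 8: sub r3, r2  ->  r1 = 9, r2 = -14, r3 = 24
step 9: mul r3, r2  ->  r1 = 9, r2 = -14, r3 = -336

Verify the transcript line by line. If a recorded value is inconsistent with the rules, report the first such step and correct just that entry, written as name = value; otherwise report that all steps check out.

1. r1 = -1 - 9 = -10 (verified)
2. r2 = 6 + -10 = -4 (exactly as logged)
3. r1 = -10 + 9 = -1 (the recorded entry deviates here)
Step 3 is the first one off; corrected, r1 = -1.

step 3, r1 = -1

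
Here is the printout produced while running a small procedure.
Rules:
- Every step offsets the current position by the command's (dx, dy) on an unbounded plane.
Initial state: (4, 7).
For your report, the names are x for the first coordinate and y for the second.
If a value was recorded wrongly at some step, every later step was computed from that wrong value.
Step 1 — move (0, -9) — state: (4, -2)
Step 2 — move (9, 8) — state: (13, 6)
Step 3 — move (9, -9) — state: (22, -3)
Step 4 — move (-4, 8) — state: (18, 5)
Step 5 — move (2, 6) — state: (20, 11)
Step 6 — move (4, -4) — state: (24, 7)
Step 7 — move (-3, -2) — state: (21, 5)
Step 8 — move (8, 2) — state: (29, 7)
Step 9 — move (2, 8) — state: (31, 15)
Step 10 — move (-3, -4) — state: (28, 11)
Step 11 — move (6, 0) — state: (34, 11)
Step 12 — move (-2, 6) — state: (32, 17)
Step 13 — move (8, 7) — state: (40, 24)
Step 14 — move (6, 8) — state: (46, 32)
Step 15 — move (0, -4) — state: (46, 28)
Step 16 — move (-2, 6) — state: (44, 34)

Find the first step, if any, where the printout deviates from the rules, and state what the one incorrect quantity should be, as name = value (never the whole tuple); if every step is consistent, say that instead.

no error

step 1: x = 4 + (0) = 4, y = 7 + (-9) = -2 -> same as recorded
step 2: x = 4 + (9) = 13, y = -2 + (8) = 6 -> checks out
step 3: x = 13 + (9) = 22, y = 6 + (-9) = -3 -> agrees with the printout
step 4: x = 22 + (-4) = 18, y = -3 + (8) = 5 -> verified
step 5: x = 18 + (2) = 20, y = 5 + (6) = 11 -> consistent with the printout
step 6: x = 20 + (4) = 24, y = 11 + (-4) = 7 -> verified
step 7: x = 24 + (-3) = 21, y = 7 + (-2) = 5 -> no discrepancy
step 8: x = 21 + (8) = 29, y = 5 + (2) = 7 -> exactly as logged
step 9: x = 29 + (2) = 31, y = 7 + (8) = 15 -> confirmed correct
step 10: x = 31 + (-3) = 28, y = 15 + (-4) = 11 -> checks out
step 11: x = 28 + (6) = 34, y = 11 + (0) = 11 -> confirmed correct
step 12: x = 34 + (-2) = 32, y = 11 + (6) = 17 -> same as recorded
step 13: x = 32 + (8) = 40, y = 17 + (7) = 24 -> in agreement
step 14: x = 40 + (6) = 46, y = 24 + (8) = 32 -> verified
step 15: x = 46 + (0) = 46, y = 32 + (-4) = 28 -> no discrepancy
step 16: x = 46 + (-2) = 44, y = 28 + (6) = 34 -> matches
Every step is consistent.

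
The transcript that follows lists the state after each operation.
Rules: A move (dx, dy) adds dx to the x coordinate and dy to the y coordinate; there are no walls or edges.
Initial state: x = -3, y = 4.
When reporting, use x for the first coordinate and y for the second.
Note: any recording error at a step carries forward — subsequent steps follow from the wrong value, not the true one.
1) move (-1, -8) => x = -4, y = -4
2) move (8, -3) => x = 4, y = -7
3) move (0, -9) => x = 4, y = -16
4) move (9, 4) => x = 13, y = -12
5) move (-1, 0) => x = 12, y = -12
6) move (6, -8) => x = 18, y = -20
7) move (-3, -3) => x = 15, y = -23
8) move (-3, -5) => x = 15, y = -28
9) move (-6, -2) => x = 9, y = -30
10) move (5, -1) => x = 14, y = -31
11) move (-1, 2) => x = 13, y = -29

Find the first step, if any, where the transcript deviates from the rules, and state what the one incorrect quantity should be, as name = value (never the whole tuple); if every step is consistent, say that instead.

1. x = -3 + (-1) = -4, y = 4 + (-8) = -4 (confirmed correct)
2. x = -4 + (8) = 4, y = -4 + (-3) = -7 (matches)
3. x = 4 + (0) = 4, y = -7 + (-9) = -16 (confirmed correct)
4. x = 4 + (9) = 13, y = -16 + (4) = -12 (verified)
5. x = 13 + (-1) = 12, y = -12 + (0) = -12 (checks out)
6. x = 12 + (6) = 18, y = -12 + (-8) = -20 (matches)
7. x = 18 + (-3) = 15, y = -20 + (-3) = -23 (confirmed correct)
8. x = 15 + (-3) = 12, y = -23 + (-5) = -28 (a discrepancy with the transcript)
The earliest wrong entry is at step 8: it should read x = 12.

step 8, x = 12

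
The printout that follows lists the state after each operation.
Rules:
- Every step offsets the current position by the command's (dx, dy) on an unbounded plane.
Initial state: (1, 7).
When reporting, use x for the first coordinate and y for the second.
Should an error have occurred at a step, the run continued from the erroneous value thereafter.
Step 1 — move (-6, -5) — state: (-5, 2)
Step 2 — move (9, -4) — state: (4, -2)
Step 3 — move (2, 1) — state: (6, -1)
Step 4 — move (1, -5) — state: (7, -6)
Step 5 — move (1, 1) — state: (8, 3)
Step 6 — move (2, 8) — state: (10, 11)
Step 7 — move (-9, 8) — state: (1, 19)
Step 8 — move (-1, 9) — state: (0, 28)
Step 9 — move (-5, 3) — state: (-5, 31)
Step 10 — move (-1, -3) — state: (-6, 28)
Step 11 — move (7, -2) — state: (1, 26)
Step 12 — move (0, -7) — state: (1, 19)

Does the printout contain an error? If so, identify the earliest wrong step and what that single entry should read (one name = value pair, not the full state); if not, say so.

step 5, y = -5

step 1: x = 1 + (-6) = -5, y = 7 + (-5) = 2 -> exactly as logged
step 2: x = -5 + (9) = 4, y = 2 + (-4) = -2 -> verified
step 3: x = 4 + (2) = 6, y = -2 + (1) = -1 -> exactly as logged
step 4: x = 6 + (1) = 7, y = -1 + (-5) = -6 -> no discrepancy
step 5: x = 7 + (1) = 8, y = -6 + (1) = -5 -> first mismatch against the printout
First incorrect step: 5; the correct value is y = -5.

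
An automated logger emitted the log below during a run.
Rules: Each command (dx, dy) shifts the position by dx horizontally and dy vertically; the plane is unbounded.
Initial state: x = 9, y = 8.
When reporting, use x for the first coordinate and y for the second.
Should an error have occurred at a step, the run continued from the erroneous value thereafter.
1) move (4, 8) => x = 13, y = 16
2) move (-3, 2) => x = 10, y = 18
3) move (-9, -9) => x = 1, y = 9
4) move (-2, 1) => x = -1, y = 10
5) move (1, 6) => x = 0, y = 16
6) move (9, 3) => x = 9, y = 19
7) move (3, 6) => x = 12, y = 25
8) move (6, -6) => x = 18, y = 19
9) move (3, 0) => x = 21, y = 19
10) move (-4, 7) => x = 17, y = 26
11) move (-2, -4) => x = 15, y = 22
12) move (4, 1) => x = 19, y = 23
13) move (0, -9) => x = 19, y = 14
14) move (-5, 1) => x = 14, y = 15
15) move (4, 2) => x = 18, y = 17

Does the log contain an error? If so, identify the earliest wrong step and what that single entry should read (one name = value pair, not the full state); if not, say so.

no error

Recomputing the run from the initial state:
step 1: x = 13, y = 16
step 2: x = 10, y = 18
step 3: x = 1, y = 9
step 4: x = -1, y = 10
step 5: x = 0, y = 16
step 6: x = 9, y = 19
step 7: x = 12, y = 25
step 8: x = 18, y = 19
step 9: x = 21, y = 19
step 10: x = 17, y = 26
step 11: x = 15, y = 22
step 12: x = 19, y = 23
step 13: x = 19, y = 14
step 14: x = 14, y = 15
step 15: x = 18, y = 17
This matches the log at every step.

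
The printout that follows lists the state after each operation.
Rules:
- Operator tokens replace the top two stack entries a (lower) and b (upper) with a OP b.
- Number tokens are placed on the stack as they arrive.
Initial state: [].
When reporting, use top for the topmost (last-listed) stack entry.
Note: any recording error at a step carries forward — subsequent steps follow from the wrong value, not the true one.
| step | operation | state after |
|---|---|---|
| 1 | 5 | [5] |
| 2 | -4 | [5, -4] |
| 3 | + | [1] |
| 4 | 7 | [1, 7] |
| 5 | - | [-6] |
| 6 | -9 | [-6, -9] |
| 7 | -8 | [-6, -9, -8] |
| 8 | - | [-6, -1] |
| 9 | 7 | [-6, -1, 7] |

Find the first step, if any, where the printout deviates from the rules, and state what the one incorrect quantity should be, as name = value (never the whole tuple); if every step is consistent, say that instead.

no error

1. push 5: top = 5 (same as recorded)
2. push -4: top = -4 (consistent with the printout)
3. 5 + -4 = 1 (no discrepancy)
4. push 7: top = 7 (matches)
5. 1 - 7 = -6 (consistent with the printout)
6. push -9: top = -9 (exactly as logged)
7. push -8: top = -8 (agrees with the printout)
8. -9 - -8 = -1 (matches)
9. push 7: top = 7 (matches)
The recomputation confirms every line.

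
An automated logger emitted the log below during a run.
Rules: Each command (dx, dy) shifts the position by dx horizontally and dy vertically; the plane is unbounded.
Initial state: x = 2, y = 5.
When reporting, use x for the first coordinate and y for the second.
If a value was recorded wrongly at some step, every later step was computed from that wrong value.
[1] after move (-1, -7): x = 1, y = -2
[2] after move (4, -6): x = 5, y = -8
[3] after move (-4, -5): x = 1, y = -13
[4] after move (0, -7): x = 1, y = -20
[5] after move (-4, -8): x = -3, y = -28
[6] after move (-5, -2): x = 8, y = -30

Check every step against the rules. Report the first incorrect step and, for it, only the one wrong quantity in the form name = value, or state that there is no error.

Recomputing the run from the initial state:
step 1: x = 1, y = -2
step 2: x = 5, y = -8
step 3: x = 1, y = -13
step 4: x = 1, y = -20
step 5: x = -3, y = -28
step 6: x = -8, y = -30
The first disagreement with the log is at step 6, where the value should be x = -8.

step 6, x = -8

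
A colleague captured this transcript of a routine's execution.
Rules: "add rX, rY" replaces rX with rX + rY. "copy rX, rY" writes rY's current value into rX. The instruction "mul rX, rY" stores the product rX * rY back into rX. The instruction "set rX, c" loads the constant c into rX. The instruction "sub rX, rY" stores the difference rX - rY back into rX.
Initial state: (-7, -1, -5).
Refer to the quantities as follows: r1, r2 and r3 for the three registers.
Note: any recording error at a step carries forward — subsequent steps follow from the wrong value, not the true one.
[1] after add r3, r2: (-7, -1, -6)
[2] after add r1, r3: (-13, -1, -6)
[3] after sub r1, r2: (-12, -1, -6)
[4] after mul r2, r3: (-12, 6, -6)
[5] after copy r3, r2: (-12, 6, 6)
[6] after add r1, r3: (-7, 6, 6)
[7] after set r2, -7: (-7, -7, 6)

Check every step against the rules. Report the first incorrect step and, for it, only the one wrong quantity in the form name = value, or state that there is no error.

step 6, r1 = -6

Recomputing the run from the initial state:
step 1: r1 = -7, r2 = -1, r3 = -6
step 2: r1 = -13, r2 = -1, r3 = -6
step 3: r1 = -12, r2 = -1, r3 = -6
step 4: r1 = -12, r2 = 6, r3 = -6
step 5: r1 = -12, r2 = 6, r3 = 6
step 6: r1 = -6, r2 = 6, r3 = 6
step 7: r1 = -6, r2 = -7, r3 = 6
The first disagreement with the transcript is at step 6, where the value should be r1 = -6.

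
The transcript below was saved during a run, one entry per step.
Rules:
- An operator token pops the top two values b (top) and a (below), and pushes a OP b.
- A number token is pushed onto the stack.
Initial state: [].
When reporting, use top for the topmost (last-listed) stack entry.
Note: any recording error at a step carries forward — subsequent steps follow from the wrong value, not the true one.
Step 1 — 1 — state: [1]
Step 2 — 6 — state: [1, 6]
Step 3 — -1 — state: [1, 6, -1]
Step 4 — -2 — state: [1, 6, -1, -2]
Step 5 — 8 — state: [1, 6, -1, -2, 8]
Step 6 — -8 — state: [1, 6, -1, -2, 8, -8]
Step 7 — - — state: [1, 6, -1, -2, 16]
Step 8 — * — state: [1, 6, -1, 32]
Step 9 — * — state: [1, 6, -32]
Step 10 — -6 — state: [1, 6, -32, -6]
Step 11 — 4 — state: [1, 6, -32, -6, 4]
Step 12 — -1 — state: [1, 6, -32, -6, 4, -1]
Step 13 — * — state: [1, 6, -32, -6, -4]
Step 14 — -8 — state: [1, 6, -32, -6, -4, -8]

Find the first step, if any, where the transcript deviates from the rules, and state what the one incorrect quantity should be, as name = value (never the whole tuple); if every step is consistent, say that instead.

step 8, top = -32

Recomputing the run from the initial state:
step 1: [1]
step 2: [1, 6]
step 3: [1, 6, -1]
step 4: [1, 6, -1, -2]
step 5: [1, 6, -1, -2, 8]
step 6: [1, 6, -1, -2, 8, -8]
step 7: [1, 6, -1, -2, 16]
step 8: [1, 6, -1, -32]
step 9: [1, 6, 32]
step 10: [1, 6, 32, -6]
step 11: [1, 6, 32, -6, 4]
step 12: [1, 6, 32, -6, 4, -1]
step 13: [1, 6, 32, -6, -4]
step 14: [1, 6, 32, -6, -4, -8]
The first disagreement with the transcript is at step 8, where the value should be top = -32.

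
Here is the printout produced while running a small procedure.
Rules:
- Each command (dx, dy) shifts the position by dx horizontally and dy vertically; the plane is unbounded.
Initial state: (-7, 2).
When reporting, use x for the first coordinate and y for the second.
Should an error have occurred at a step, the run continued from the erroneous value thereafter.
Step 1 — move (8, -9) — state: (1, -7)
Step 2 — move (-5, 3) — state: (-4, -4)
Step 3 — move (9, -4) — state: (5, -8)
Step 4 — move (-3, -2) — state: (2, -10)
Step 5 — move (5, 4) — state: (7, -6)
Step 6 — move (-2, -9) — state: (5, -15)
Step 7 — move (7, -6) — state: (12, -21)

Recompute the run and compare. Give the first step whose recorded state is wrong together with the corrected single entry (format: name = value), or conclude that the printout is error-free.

no error

Recomputing the run from the initial state:
step 1: x = 1, y = -7
step 2: x = -4, y = -4
step 3: x = 5, y = -8
step 4: x = 2, y = -10
step 5: x = 7, y = -6
step 6: x = 5, y = -15
step 7: x = 12, y = -21
This matches the printout at every step.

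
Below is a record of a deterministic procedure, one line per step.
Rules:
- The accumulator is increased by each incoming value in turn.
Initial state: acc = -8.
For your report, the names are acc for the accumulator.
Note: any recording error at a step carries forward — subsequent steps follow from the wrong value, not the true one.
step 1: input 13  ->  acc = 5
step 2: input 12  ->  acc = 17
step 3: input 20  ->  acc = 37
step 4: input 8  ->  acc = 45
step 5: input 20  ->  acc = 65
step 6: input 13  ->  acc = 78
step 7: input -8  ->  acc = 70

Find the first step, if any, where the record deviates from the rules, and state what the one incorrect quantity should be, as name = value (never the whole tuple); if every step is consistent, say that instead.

Step 1: acc = -8 + 13 = 5 — same as recorded.
Step 2: acc = 5 + 12 = 17 — in agreement.
Step 3: acc = 17 + 20 = 37 — verified.
Step 4: acc = 37 + 8 = 45 — matches.
Step 5: acc = 45 + 20 = 65 — in agreement.
Step 6: acc = 65 + 13 = 78 — exactly as logged.
Step 7: acc = 78 + -8 = 70 — same as recorded.
The whole run recomputes cleanly — no discrepancies.

no error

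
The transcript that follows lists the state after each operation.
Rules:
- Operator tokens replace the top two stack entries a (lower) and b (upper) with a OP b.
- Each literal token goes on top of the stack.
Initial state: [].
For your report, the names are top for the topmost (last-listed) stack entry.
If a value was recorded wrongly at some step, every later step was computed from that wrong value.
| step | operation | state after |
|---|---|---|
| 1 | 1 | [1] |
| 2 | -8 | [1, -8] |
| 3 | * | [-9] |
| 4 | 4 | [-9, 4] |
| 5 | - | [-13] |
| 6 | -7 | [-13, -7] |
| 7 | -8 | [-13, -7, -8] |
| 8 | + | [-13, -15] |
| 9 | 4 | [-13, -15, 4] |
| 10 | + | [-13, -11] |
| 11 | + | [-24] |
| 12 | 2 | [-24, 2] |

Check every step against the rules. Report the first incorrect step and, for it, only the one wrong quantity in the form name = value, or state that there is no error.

step 3, top = -8

Recomputing the run from the initial state:
step 1: [1]
step 2: [1, -8]
step 3: [-8]
step 4: [-8, 4]
step 5: [-12]
step 6: [-12, -7]
step 7: [-12, -7, -8]
step 8: [-12, -15]
step 9: [-12, -15, 4]
step 10: [-12, -11]
step 11: [-23]
step 12: [-23, 2]
The first disagreement with the transcript is at step 3, where the value should be top = -8.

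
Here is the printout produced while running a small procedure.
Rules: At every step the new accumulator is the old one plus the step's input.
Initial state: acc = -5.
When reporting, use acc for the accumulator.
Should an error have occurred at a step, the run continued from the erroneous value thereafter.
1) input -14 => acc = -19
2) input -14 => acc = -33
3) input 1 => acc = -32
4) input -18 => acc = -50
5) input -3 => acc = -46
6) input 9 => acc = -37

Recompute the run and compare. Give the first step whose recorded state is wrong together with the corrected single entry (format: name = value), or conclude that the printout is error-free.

Step 1: acc = -5 + -14 = -19 — exactly as logged.
Step 2: acc = -19 + -14 = -33 — consistent with the printout.
Step 3: acc = -33 + 1 = -32 — exactly as logged.
Step 4: acc = -32 + -18 = -50 — matches.
Step 5: acc = -50 + -3 = -53 — the recorded entry deviates here.
So the first discrepancy is step 5, where the right value is acc = -53.

step 5, acc = -53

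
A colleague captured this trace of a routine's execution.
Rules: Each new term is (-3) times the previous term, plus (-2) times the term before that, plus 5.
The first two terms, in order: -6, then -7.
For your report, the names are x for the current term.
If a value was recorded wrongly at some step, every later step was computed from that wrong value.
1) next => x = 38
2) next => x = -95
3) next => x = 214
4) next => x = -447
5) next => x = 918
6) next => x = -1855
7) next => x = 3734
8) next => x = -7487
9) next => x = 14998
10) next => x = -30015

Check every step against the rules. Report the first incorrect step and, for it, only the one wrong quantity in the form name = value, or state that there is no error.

Recomputing the run from the initial state:
step 1: x = 38
step 2: x = -95
step 3: x = 214
step 4: x = -447
step 5: x = 918
step 6: x = -1855
step 7: x = 3734
step 8: x = -7487
step 9: x = 14998
step 10: x = -30015
This matches the trace at every step.

no error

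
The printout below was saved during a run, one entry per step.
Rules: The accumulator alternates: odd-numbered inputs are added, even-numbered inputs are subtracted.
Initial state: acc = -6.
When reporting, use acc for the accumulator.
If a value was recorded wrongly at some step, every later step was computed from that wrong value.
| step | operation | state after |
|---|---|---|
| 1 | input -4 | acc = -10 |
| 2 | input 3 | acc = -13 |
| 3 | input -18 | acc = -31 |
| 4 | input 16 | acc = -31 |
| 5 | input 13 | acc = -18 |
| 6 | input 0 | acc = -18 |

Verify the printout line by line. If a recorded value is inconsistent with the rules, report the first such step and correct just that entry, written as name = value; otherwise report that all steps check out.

Step 1: acc = -6 + -4 = -10 — verified.
Step 2: acc = -10 - 3 = -13 — same as recorded.
Step 3: acc = -13 + -18 = -31 — verified.
Step 4: acc = -31 - 16 = -47 — this is not what the printout shows.
First deviation found at step 4; the corrected entry is acc = -47.

step 4, acc = -47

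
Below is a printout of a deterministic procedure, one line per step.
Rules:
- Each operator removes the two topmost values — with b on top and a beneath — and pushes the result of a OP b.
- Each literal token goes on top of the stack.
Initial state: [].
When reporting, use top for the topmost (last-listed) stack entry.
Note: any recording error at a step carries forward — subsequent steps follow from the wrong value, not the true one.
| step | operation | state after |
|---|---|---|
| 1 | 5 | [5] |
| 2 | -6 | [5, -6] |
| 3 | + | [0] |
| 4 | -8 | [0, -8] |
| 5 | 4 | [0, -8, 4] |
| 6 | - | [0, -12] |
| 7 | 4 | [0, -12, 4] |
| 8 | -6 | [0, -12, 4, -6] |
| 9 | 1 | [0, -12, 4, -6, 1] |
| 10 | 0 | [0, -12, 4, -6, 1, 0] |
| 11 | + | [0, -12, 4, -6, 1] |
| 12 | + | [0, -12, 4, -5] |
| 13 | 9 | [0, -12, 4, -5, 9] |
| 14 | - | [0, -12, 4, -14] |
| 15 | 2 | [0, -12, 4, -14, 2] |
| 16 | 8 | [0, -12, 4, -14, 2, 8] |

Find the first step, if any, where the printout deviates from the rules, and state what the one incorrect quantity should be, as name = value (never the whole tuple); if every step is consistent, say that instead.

step 3, top = -1

1. push 5: top = 5 (exactly as logged)
2. push -6: top = -6 (same as recorded)
3. 5 + -6 = -1 (the entry is off here)
Conclusion: step 3 carries the first error; the entry should be top = -1.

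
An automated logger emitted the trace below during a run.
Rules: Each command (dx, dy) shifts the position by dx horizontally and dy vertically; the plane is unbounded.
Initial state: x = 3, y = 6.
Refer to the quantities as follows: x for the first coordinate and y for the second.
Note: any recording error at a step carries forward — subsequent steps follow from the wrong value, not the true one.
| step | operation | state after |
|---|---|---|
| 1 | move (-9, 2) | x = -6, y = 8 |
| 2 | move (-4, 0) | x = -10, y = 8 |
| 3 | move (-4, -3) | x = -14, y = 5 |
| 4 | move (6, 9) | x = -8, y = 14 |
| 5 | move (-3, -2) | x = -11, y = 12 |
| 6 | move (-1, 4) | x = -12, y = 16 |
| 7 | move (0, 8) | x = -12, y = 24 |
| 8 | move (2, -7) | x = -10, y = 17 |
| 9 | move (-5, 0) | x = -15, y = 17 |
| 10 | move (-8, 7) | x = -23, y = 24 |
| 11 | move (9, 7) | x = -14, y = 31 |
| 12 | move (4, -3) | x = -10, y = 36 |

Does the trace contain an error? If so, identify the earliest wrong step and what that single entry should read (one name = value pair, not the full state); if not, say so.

Recomputing the run from the initial state:
step 1: x = -6, y = 8
step 2: x = -10, y = 8
step 3: x = -14, y = 5
step 4: x = -8, y = 14
step 5: x = -11, y = 12
step 6: x = -12, y = 16
step 7: x = -12, y = 24
step 8: x = -10, y = 17
step 9: x = -15, y = 17
step 10: x = -23, y = 24
step 11: x = -14, y = 31
step 12: x = -10, y = 28
The first disagreement with the trace is at step 12, where the value should be y = 28.

step 12, y = 28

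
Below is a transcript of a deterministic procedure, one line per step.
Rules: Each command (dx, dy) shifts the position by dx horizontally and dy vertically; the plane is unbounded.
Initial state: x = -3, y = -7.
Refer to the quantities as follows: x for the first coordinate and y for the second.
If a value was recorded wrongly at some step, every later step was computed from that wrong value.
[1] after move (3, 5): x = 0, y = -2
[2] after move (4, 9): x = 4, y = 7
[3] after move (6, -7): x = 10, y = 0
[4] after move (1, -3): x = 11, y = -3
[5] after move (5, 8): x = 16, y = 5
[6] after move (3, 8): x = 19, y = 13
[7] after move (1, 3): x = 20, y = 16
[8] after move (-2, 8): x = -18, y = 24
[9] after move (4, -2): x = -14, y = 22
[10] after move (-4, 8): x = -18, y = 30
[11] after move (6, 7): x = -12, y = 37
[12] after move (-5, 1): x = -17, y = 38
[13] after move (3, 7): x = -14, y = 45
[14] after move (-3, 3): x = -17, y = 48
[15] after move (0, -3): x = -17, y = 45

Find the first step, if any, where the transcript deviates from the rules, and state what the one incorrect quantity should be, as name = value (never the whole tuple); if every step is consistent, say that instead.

Step 1: x = -3 + (3) = 0, y = -7 + (5) = -2 — matches.
Step 2: x = 0 + (4) = 4, y = -2 + (9) = 7 — agrees with the transcript.
Step 3: x = 4 + (6) = 10, y = 7 + (-7) = 0 — exactly as logged.
Step 4: x = 10 + (1) = 11, y = 0 + (-3) = -3 — agrees with the transcript.
Step 5: x = 11 + (5) = 16, y = -3 + (8) = 5 — verified.
Step 6: x = 16 + (3) = 19, y = 5 + (8) = 13 — no discrepancy.
Step 7: x = 19 + (1) = 20, y = 13 + (3) = 16 — same as recorded.
Step 8: x = 20 + (-2) = 18, y = 16 + (8) = 24 — this is not what the transcript shows.
So the first discrepancy is step 8, where the right value is x = 18.

step 8, x = 18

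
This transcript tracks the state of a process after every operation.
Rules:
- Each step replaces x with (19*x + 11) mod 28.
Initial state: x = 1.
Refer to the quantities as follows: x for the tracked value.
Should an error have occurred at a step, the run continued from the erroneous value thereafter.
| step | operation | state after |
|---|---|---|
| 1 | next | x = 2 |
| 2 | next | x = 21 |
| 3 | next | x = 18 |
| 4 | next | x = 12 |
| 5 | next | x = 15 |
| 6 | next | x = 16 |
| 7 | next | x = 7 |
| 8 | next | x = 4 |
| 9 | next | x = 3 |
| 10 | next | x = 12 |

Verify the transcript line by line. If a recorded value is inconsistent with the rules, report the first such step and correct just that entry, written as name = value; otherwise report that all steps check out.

step 4, x = 17

1. x = (19*1 + 11) mod 28 = 2 (checks out)
2. x = (19*2 + 11) mod 28 = 21 (verified)
3. x = (19*21 + 11) mod 28 = 18 (same as recorded)
4. x = (19*18 + 11) mod 28 = 17 (this is not what the transcript shows)
First incorrect step: 4; the correct value is x = 17.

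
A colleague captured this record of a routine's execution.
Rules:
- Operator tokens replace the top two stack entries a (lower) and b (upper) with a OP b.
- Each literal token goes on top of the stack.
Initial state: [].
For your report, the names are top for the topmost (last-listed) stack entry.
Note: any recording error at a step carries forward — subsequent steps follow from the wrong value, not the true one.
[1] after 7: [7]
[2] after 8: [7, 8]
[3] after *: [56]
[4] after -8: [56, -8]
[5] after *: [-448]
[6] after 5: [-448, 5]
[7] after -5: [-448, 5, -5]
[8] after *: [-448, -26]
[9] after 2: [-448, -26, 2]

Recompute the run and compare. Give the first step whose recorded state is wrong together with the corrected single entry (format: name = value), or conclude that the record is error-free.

step 8, top = -25

step 1: push 7: top = 7 -> checks out
step 2: push 8: top = 8 -> agrees with the record
step 3: 7 * 8 = 56 -> matches
step 4: push -8: top = -8 -> consistent with the record
step 5: 56 * -8 = -448 -> consistent with the record
step 6: push 5: top = 5 -> confirmed correct
step 7: push -5: top = -5 -> agrees with the record
step 8: 5 * -5 = -25 -> the record disagrees here
First deviation found at step 8; the corrected entry is top = -25.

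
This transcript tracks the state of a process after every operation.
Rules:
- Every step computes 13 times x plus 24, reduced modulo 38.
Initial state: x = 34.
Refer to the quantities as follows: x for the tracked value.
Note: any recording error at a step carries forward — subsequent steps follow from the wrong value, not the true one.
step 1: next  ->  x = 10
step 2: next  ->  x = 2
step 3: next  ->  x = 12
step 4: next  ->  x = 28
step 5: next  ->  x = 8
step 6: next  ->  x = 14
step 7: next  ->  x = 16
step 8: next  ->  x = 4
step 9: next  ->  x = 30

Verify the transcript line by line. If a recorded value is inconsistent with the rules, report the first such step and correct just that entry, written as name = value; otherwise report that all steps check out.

step 9, x = 0

Step 1: x = (13*34 + 24) mod 38 = 10 — checks out.
Step 2: x = (13*10 + 24) mod 38 = 2 — confirmed correct.
Step 3: x = (13*2 + 24) mod 38 = 12 — verified.
Step 4: x = (13*12 + 24) mod 38 = 28 — no discrepancy.
Step 5: x = (13*28 + 24) mod 38 = 8 — checks out.
Step 6: x = (13*8 + 24) mod 38 = 14 — same as recorded.
Step 7: x = (13*14 + 24) mod 38 = 16 — agrees with the transcript.
Step 8: x = (13*16 + 24) mod 38 = 4 — matches.
Step 9: x = (13*4 + 24) mod 38 = 0 — a discrepancy with the transcript.
Step 9 is the first one off; corrected, x = 0.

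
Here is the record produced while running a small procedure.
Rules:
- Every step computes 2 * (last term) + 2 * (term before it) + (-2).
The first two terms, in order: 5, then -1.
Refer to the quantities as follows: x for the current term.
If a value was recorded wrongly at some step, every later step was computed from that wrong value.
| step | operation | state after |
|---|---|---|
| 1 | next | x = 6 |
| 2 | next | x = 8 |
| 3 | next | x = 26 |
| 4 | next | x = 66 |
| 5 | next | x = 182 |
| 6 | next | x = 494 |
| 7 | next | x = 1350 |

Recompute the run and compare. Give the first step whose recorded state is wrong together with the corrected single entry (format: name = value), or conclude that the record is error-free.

no error

Recomputing the run from the initial state:
step 1: x = 6
step 2: x = 8
step 3: x = 26
step 4: x = 66
step 5: x = 182
step 6: x = 494
step 7: x = 1350
This matches the record at every step.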